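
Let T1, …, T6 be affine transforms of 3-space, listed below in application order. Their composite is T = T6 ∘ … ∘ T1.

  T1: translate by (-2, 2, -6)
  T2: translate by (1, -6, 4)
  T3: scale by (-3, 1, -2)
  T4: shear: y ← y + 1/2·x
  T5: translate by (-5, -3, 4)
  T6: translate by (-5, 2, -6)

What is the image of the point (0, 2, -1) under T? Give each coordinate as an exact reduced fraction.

T1 translate by (-2, 2, -6): (0, 2, -1) → (-2, 4, -7)
T2 translate by (1, -6, 4): (-2, 4, -7) → (-1, -2, -3)
T3 scale by (-3, 1, -2): (-1, -2, -3) → (3, -2, 6)
T4 shear: y ← y + 1/2·x: (3, -2, 6) → (3, -1/2, 6)
T5 translate by (-5, -3, 4): (3, -1/2, 6) → (-2, -7/2, 10)
T6 translate by (-5, 2, -6): (-2, -7/2, 10) → (-7, -3/2, 4)

T(p) = (-7, -3/2, 4)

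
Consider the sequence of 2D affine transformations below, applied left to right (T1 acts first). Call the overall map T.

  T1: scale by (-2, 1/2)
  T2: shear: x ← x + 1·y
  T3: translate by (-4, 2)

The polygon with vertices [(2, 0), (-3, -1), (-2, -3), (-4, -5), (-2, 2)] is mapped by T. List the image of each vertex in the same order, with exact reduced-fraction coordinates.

T1 scale by (-2, 1/2): (2, 0) → (-4, 0); (-3, -1) → (6, -1/2); (-2, -3) → (4, -3/2); (-4, -5) → (8, -5/2); (-2, 2) → (4, 1)
T2 shear: x ← x + 1·y: (-4, 0) → (-4, 0); (6, -1/2) → (11/2, -1/2); (4, -3/2) → (5/2, -3/2); (8, -5/2) → (11/2, -5/2); (4, 1) → (5, 1)
T3 translate by (-4, 2): (-4, 0) → (-8, 2); (11/2, -1/2) → (3/2, 3/2); (5/2, -3/2) → (-3/2, 1/2); (11/2, -5/2) → (3/2, -1/2); (5, 1) → (1, 3)

image vertices: (-8, 2), (3/2, 3/2), (-3/2, 1/2), (3/2, -1/2), (1, 3)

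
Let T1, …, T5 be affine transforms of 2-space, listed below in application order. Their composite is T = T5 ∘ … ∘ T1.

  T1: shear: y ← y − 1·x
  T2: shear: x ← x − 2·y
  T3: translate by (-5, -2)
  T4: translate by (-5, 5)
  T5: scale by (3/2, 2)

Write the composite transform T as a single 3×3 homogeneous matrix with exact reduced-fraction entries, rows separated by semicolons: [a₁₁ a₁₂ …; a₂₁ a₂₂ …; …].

T1 = [1 0 0; -1 1 0; 0 0 1]
T2·T1 = [3 -2 0; -1 1 0; 0 0 1]
T3·…·T1 = [3 -2 -5; -1 1 -2; 0 0 1]
T4·…·T1 = [3 -2 -10; -1 1 3; 0 0 1]
T5·…·T1 = [9/2 -3 -15; -2 2 6; 0 0 1]

T = [9/2 -3 -15; -2 2 6; 0 0 1]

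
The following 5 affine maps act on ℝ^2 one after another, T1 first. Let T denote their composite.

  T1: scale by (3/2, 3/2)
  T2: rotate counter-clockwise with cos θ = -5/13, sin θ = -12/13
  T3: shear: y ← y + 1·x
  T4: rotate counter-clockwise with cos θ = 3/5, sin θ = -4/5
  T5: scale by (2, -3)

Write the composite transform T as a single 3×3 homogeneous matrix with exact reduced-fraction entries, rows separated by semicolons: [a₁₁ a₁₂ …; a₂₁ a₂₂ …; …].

T = [-249/65 192/65 0; 279/130 243/130 0; 0 0 1]

T1 = [3/2 0 0; 0 3/2 0; 0 0 1]
T2·T1 = [-15/26 18/13 0; -18/13 -15/26 0; 0 0 1]
T3·…·T1 = [-15/26 18/13 0; -51/26 21/26 0; 0 0 1]
T4·…·T1 = [-249/130 96/65 0; -93/130 -81/130 0; 0 0 1]
T5·…·T1 = [-249/65 192/65 0; 279/130 243/130 0; 0 0 1]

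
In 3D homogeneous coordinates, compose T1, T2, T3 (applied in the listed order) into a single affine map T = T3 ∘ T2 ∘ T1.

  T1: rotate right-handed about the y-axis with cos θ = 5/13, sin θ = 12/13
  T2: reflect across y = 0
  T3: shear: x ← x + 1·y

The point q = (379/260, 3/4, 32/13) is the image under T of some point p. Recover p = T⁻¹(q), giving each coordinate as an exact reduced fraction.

T1 = [5/13 0 12/13 0; 0 1 0 0; -12/13 0 5/13 0; 0 0 0 1]
T2·T1 = [5/13 0 12/13 0; 0 -1 0 0; -12/13 0 5/13 0; 0 0 0 1]
T3·…·T1 = [5/13 -1 12/13 0; 0 -1 0 0; -12/13 0 5/13 0; 0 0 0 1]
det M = -1; M⁻¹ = [5/13 -5/13 -12/13 0; 0 -1 0 0; 12/13 -12/13 5/13 0; 0 0 0 1]
M⁻¹ · (379/260, 3/4, 32/13)ᵀ = (-2, -3/4, 8/5)ᵀ

p = (-2, -3/4, 8/5)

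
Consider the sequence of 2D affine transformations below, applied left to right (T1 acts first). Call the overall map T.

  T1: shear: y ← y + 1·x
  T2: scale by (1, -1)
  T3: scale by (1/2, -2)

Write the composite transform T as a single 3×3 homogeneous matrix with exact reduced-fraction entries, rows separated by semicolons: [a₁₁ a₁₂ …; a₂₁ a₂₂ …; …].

T1 = [1 0 0; 1 1 0; 0 0 1]
T2·T1 = [1 0 0; -1 -1 0; 0 0 1]
T3·…·T1 = [1/2 0 0; 2 2 0; 0 0 1]

T = [1/2 0 0; 2 2 0; 0 0 1]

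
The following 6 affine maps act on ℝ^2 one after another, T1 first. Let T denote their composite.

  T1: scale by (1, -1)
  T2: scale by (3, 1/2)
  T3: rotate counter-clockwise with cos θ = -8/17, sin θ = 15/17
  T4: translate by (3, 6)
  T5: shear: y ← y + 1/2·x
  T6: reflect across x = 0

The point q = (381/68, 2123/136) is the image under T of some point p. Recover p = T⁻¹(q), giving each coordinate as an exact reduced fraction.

p = (5, -7/2)

T1 = [1 0 0; 0 -1 0; 0 0 1]
T2·T1 = [3 0 0; 0 -1/2 0; 0 0 1]
T3·…·T1 = [-24/17 15/34 0; 45/17 4/17 0; 0 0 1]
T4·…·T1 = [-24/17 15/34 3; 45/17 4/17 6; 0 0 1]
T5·…·T1 = [-24/17 15/34 3; 33/17 31/68 15/2; 0 0 1]
T6·…·T1 = [24/17 -15/34 -3; 33/17 31/68 15/2; 0 0 1]
det M = 3/2; M⁻¹ = [31/102 5/17 -22/17; -22/17 16/17 -186/17; 0 0 1]
M⁻¹ · (381/68, 2123/136)ᵀ = (5, -7/2)ᵀ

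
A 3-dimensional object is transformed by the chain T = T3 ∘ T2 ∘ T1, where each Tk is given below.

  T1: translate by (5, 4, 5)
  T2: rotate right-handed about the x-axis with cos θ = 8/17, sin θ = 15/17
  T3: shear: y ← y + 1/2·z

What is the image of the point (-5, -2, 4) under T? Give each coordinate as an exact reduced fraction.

T1 translate by (5, 4, 5): (-5, -2, 4) → (0, 2, 9)
T2 rotate right-handed about the x-axis with cos θ = 8/17, sin θ = 15/17: (0, 2, 9) → (0, -7, 6)
T3 shear: y ← y + 1/2·z: (0, -7, 6) → (0, -4, 6)

T(p) = (0, -4, 6)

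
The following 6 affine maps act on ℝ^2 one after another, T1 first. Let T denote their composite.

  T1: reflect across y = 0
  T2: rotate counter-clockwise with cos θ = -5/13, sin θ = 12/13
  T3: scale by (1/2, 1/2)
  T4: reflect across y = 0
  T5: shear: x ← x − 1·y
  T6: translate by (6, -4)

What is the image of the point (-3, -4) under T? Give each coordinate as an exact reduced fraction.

T1 reflect across y = 0: (-3, -4) → (-3, 4)
T2 rotate counter-clockwise with cos θ = -5/13, sin θ = 12/13: (-3, 4) → (-33/13, -56/13)
T3 scale by (1/2, 1/2): (-33/13, -56/13) → (-33/26, -28/13)
T4 reflect across y = 0: (-33/26, -28/13) → (-33/26, 28/13)
T5 shear: x ← x − 1·y: (-33/26, 28/13) → (-89/26, 28/13)
T6 translate by (6, -4): (-89/26, 28/13) → (67/26, -24/13)

T(p) = (67/26, -24/13)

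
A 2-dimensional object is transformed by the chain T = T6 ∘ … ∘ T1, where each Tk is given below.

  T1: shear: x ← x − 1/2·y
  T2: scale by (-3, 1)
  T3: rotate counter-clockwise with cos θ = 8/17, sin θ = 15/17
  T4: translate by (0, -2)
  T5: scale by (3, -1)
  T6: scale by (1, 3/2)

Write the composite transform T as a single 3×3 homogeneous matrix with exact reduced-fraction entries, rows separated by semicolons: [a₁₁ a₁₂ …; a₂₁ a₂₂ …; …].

T1 = [1 -1/2 0; 0 1 0; 0 0 1]
T2·T1 = [-3 3/2 0; 0 1 0; 0 0 1]
T3·…·T1 = [-24/17 -3/17 0; -45/17 61/34 0; 0 0 1]
T4·…·T1 = [-24/17 -3/17 0; -45/17 61/34 -2; 0 0 1]
T5·…·T1 = [-72/17 -9/17 0; 45/17 -61/34 2; 0 0 1]
T6·…·T1 = [-72/17 -9/17 0; 135/34 -183/68 3; 0 0 1]

T = [-72/17 -9/17 0; 135/34 -183/68 3; 0 0 1]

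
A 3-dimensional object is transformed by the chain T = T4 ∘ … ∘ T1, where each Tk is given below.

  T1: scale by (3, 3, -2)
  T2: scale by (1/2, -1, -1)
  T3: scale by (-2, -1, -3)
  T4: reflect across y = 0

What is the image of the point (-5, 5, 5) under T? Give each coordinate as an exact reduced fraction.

T(p) = (15, -15, -30)

T1 scale by (3, 3, -2): (-5, 5, 5) → (-15, 15, -10)
T2 scale by (1/2, -1, -1): (-15, 15, -10) → (-15/2, -15, 10)
T3 scale by (-2, -1, -3): (-15/2, -15, 10) → (15, 15, -30)
T4 reflect across y = 0: (15, 15, -30) → (15, -15, -30)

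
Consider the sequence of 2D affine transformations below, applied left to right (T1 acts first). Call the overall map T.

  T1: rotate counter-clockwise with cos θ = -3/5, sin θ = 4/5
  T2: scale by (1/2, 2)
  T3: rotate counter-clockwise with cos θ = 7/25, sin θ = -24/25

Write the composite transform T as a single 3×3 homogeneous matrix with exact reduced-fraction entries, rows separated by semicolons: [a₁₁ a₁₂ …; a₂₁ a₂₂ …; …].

T1 = [-3/5 -4/5 0; 4/5 -3/5 0; 0 0 1]
T2·T1 = [-3/10 -2/5 0; 8/5 -6/5 0; 0 0 1]
T3·…·T1 = [363/250 -158/125 0; 92/125 6/125 0; 0 0 1]

T = [363/250 -158/125 0; 92/125 6/125 0; 0 0 1]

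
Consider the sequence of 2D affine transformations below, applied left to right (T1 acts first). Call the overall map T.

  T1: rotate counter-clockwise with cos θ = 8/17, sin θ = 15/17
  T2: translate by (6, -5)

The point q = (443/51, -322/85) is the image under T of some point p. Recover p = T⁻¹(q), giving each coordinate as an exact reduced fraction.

p = (7/3, -9/5)

T1 = [8/17 -15/17 0; 15/17 8/17 0; 0 0 1]
T2·T1 = [8/17 -15/17 6; 15/17 8/17 -5; 0 0 1]
det M = 1; M⁻¹ = [8/17 15/17 27/17; -15/17 8/17 130/17; 0 0 1]
M⁻¹ · (443/51, -322/85)ᵀ = (7/3, -9/5)ᵀ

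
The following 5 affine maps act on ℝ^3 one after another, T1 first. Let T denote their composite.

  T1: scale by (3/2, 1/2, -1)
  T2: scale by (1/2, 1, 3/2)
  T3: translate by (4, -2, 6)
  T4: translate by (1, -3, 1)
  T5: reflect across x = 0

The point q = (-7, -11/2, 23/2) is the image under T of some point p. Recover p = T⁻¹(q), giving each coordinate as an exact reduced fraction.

p = (8/3, -1, -3)

T1 = [3/2 0 0 0; 0 1/2 0 0; 0 0 -1 0; 0 0 0 1]
T2·T1 = [3/4 0 0 0; 0 1/2 0 0; 0 0 -3/2 0; 0 0 0 1]
T3·…·T1 = [3/4 0 0 4; 0 1/2 0 -2; 0 0 -3/2 6; 0 0 0 1]
T4·…·T1 = [3/4 0 0 5; 0 1/2 0 -5; 0 0 -3/2 7; 0 0 0 1]
T5·…·T1 = [-3/4 0 0 -5; 0 1/2 0 -5; 0 0 -3/2 7; 0 0 0 1]
det M = 9/16; M⁻¹ = [-4/3 0 0 -20/3; 0 2 0 10; 0 0 -2/3 14/3; 0 0 0 1]
M⁻¹ · (-7, -11/2, 23/2)ᵀ = (8/3, -1, -3)ᵀ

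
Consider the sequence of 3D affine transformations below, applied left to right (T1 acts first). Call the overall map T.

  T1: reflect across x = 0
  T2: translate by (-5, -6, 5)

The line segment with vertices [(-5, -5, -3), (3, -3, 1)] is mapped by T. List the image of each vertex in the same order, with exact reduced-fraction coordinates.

T1 reflect across x = 0: (-5, -5, -3) → (5, -5, -3); (3, -3, 1) → (-3, -3, 1)
T2 translate by (-5, -6, 5): (5, -5, -3) → (0, -11, 2); (-3, -3, 1) → (-8, -9, 6)

image vertices: (0, -11, 2), (-8, -9, 6)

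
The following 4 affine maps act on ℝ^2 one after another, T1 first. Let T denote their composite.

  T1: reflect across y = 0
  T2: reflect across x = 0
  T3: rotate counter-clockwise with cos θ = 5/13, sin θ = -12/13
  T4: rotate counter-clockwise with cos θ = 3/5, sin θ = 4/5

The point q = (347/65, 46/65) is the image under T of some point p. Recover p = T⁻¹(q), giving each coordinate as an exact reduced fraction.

p = (-5, -2)

T1 = [1 0 0; 0 -1 0; 0 0 1]
T2·T1 = [-1 0 0; 0 -1 0; 0 0 1]
T3·…·T1 = [-5/13 -12/13 0; 12/13 -5/13 0; 0 0 1]
T4·…·T1 = [-63/65 -16/65 0; 16/65 -63/65 0; 0 0 1]
det M = 1; M⁻¹ = [-63/65 16/65 0; -16/65 -63/65 0; 0 0 1]
M⁻¹ · (347/65, 46/65)ᵀ = (-5, -2)ᵀ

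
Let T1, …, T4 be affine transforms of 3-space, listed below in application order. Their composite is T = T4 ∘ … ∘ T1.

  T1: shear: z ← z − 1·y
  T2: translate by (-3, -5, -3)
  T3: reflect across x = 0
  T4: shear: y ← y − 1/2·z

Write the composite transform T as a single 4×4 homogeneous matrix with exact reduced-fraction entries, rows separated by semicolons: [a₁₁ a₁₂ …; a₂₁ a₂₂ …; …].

T1 = [1 0 0 0; 0 1 0 0; 0 -1 1 0; 0 0 0 1]
T2·T1 = [1 0 0 -3; 0 1 0 -5; 0 -1 1 -3; 0 0 0 1]
T3·…·T1 = [-1 0 0 3; 0 1 0 -5; 0 -1 1 -3; 0 0 0 1]
T4·…·T1 = [-1 0 0 3; 0 3/2 -1/2 -7/2; 0 -1 1 -3; 0 0 0 1]

T = [-1 0 0 3; 0 3/2 -1/2 -7/2; 0 -1 1 -3; 0 0 0 1]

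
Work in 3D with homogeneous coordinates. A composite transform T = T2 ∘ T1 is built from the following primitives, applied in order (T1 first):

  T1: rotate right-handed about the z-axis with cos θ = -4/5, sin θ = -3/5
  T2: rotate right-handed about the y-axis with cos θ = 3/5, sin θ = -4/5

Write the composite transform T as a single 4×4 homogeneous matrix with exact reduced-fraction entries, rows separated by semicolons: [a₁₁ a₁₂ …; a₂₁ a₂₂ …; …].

T = [-12/25 9/25 -4/5 0; -3/5 -4/5 0 0; -16/25 12/25 3/5 0; 0 0 0 1]

T1 = [-4/5 3/5 0 0; -3/5 -4/5 0 0; 0 0 1 0; 0 0 0 1]
T2·T1 = [-12/25 9/25 -4/5 0; -3/5 -4/5 0 0; -16/25 12/25 3/5 0; 0 0 0 1]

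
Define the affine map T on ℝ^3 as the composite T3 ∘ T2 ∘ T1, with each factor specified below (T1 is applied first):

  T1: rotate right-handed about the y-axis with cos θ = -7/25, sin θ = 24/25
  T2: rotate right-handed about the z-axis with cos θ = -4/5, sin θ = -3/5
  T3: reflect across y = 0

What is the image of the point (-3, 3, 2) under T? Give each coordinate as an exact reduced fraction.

T(p) = (-51/125, 507/125, 58/25)

T1 rotate right-handed about the y-axis with cos θ = -7/25, sin θ = 24/25: (-3, 3, 2) → (69/25, 3, 58/25)
T2 rotate right-handed about the z-axis with cos θ = -4/5, sin θ = -3/5: (69/25, 3, 58/25) → (-51/125, -507/125, 58/25)
T3 reflect across y = 0: (-51/125, -507/125, 58/25) → (-51/125, 507/125, 58/25)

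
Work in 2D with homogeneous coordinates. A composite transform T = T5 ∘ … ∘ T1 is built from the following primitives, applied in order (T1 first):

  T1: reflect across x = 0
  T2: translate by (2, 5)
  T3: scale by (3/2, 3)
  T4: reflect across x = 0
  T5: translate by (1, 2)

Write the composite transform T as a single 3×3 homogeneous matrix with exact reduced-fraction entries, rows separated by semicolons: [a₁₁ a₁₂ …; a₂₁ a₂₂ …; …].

T = [3/2 0 -2; 0 3 17; 0 0 1]

T1 = [-1 0 0; 0 1 0; 0 0 1]
T2·T1 = [-1 0 2; 0 1 5; 0 0 1]
T3·…·T1 = [-3/2 0 3; 0 3 15; 0 0 1]
T4·…·T1 = [3/2 0 -3; 0 3 15; 0 0 1]
T5·…·T1 = [3/2 0 -2; 0 3 17; 0 0 1]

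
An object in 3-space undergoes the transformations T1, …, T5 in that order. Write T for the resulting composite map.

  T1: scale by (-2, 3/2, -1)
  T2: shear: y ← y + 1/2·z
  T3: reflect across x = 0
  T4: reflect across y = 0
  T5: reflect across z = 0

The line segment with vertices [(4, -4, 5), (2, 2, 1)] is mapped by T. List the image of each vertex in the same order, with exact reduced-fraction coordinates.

image vertices: (8, 17/2, 5), (4, -5/2, 1)

T1 scale by (-2, 3/2, -1): (4, -4, 5) → (-8, -6, -5); (2, 2, 1) → (-4, 3, -1)
T2 shear: y ← y + 1/2·z: (-8, -6, -5) → (-8, -17/2, -5); (-4, 3, -1) → (-4, 5/2, -1)
T3 reflect across x = 0: (-8, -17/2, -5) → (8, -17/2, -5); (-4, 5/2, -1) → (4, 5/2, -1)
T4 reflect across y = 0: (8, -17/2, -5) → (8, 17/2, -5); (4, 5/2, -1) → (4, -5/2, -1)
T5 reflect across z = 0: (8, 17/2, -5) → (8, 17/2, 5); (4, -5/2, -1) → (4, -5/2, 1)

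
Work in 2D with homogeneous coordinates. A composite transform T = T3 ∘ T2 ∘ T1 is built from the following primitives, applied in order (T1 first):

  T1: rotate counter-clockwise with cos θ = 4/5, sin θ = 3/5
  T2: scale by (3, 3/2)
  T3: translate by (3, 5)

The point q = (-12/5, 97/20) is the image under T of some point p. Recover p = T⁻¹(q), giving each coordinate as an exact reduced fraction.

T1 = [4/5 -3/5 0; 3/5 4/5 0; 0 0 1]
T2·T1 = [12/5 -9/5 0; 9/10 6/5 0; 0 0 1]
T3·…·T1 = [12/5 -9/5 3; 9/10 6/5 5; 0 0 1]
det M = 9/2; M⁻¹ = [4/15 2/5 -14/5; -1/5 8/15 -31/15; 0 0 1]
M⁻¹ · (-12/5, 97/20)ᵀ = (-3/2, 1)ᵀ

p = (-3/2, 1)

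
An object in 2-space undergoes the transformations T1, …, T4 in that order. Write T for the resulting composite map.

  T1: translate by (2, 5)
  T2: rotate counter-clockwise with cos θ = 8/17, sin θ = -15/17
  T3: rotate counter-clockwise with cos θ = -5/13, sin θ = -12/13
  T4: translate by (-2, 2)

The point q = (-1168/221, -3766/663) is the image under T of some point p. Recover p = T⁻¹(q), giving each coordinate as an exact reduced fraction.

T1 = [1 0 2; 0 1 5; 0 0 1]
T2·T1 = [8/17 15/17 91/17; -15/17 8/17 10/17; 0 0 1]
T3·…·T1 = [-220/221 21/221 -335/221; -21/221 -220/221 -1142/221; 0 0 1]
T4·…·T1 = [-220/221 21/221 -777/221; -21/221 -220/221 -700/221; 0 0 1]
det M = 1; M⁻¹ = [-220/221 -21/221 -840/221; 21/221 -220/221 -623/221; 0 0 1]
M⁻¹ · (-1168/221, -3766/663)ᵀ = (2, 7/3)ᵀ

p = (2, 7/3)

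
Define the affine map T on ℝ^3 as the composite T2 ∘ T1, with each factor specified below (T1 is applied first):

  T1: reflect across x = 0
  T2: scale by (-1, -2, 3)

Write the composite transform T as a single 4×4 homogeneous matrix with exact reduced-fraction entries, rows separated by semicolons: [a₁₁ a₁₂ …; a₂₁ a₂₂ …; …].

T = [1 0 0 0; 0 -2 0 0; 0 0 3 0; 0 0 0 1]

T1 = [-1 0 0 0; 0 1 0 0; 0 0 1 0; 0 0 0 1]
T2·T1 = [1 0 0 0; 0 -2 0 0; 0 0 3 0; 0 0 0 1]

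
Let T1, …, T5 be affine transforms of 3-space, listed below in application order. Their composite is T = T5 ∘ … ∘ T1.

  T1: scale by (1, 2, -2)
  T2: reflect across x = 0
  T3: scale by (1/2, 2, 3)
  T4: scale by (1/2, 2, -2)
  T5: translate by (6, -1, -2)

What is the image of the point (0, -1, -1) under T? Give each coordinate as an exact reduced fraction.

T1 scale by (1, 2, -2): (0, -1, -1) → (0, -2, 2)
T2 reflect across x = 0: (0, -2, 2) → (0, -2, 2)
T3 scale by (1/2, 2, 3): (0, -2, 2) → (0, -4, 6)
T4 scale by (1/2, 2, -2): (0, -4, 6) → (0, -8, -12)
T5 translate by (6, -1, -2): (0, -8, -12) → (6, -9, -14)

T(p) = (6, -9, -14)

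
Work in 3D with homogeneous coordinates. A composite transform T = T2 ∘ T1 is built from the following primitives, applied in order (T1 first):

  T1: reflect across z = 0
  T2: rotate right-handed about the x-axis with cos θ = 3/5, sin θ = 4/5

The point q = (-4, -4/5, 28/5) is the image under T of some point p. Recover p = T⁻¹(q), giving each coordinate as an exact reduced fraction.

p = (-4, 4, -4)

T1 = [1 0 0 0; 0 1 0 0; 0 0 -1 0; 0 0 0 1]
T2·T1 = [1 0 0 0; 0 3/5 4/5 0; 0 4/5 -3/5 0; 0 0 0 1]
det M = -1; M⁻¹ = [1 0 0 0; 0 3/5 4/5 0; 0 4/5 -3/5 0; 0 0 0 1]
M⁻¹ · (-4, -4/5, 28/5)ᵀ = (-4, 4, -4)ᵀ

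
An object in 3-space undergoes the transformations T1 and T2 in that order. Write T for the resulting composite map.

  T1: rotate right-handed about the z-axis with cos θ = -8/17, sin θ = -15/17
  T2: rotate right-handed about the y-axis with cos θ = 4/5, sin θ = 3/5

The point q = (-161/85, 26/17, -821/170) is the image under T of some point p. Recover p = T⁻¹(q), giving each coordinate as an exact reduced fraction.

T1 = [-8/17 15/17 0 0; -15/17 -8/17 0 0; 0 0 1 0; 0 0 0 1]
T2·T1 = [-32/85 12/17 3/5 0; -15/17 -8/17 0 0; 24/85 -9/17 4/5 0; 0 0 0 1]
det M = 1; M⁻¹ = [-32/85 -15/17 24/85 0; 12/17 -8/17 -9/17 0; 3/5 0 4/5 0; 0 0 0 1]
M⁻¹ · (-161/85, 26/17, -821/170)ᵀ = (-2, 1/2, -5)ᵀ

p = (-2, 1/2, -5)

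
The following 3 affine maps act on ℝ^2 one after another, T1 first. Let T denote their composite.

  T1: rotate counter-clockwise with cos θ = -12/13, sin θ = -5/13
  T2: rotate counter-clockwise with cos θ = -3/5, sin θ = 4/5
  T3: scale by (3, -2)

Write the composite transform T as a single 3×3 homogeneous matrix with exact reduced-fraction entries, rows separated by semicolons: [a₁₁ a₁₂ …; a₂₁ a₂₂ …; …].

T = [168/65 99/65 0; 66/65 -112/65 0; 0 0 1]

T1 = [-12/13 5/13 0; -5/13 -12/13 0; 0 0 1]
T2·T1 = [56/65 33/65 0; -33/65 56/65 0; 0 0 1]
T3·…·T1 = [168/65 99/65 0; 66/65 -112/65 0; 0 0 1]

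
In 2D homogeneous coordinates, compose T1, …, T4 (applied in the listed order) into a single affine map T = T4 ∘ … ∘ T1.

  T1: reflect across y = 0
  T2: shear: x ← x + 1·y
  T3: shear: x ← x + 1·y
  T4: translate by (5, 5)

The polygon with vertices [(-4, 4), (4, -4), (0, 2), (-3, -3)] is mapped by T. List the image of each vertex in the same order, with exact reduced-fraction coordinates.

image vertices: (-7, 1), (17, 9), (1, 3), (8, 8)

T1 reflect across y = 0: (-4, 4) → (-4, -4); (4, -4) → (4, 4); (0, 2) → (0, -2); (-3, -3) → (-3, 3)
T2 shear: x ← x + 1·y: (-4, -4) → (-8, -4); (4, 4) → (8, 4); (0, -2) → (-2, -2); (-3, 3) → (0, 3)
T3 shear: x ← x + 1·y: (-8, -4) → (-12, -4); (8, 4) → (12, 4); (-2, -2) → (-4, -2); (0, 3) → (3, 3)
T4 translate by (5, 5): (-12, -4) → (-7, 1); (12, 4) → (17, 9); (-4, -2) → (1, 3); (3, 3) → (8, 8)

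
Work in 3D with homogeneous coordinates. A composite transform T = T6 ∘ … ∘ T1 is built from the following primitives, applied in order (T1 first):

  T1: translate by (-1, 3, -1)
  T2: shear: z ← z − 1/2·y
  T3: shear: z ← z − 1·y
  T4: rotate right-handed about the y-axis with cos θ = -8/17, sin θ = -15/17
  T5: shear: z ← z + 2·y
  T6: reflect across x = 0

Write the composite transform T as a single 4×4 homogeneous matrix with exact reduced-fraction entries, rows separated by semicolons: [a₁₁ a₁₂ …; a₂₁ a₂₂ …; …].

T1 = [1 0 0 -1; 0 1 0 3; 0 0 1 -1; 0 0 0 1]
T2·T1 = [1 0 0 -1; 0 1 0 3; 0 -1/2 1 -5/2; 0 0 0 1]
T3·…·T1 = [1 0 0 -1; 0 1 0 3; 0 -3/2 1 -11/2; 0 0 0 1]
T4·…·T1 = [-8/17 45/34 -15/17 181/34; 0 1 0 3; 15/17 12/17 -8/17 29/17; 0 0 0 1]
T5·…·T1 = [-8/17 45/34 -15/17 181/34; 0 1 0 3; 15/17 46/17 -8/17 131/17; 0 0 0 1]
T6·…·T1 = [8/17 -45/34 15/17 -181/34; 0 1 0 3; 15/17 46/17 -8/17 131/17; 0 0 0 1]

T = [8/17 -45/34 15/17 -181/34; 0 1 0 3; 15/17 46/17 -8/17 131/17; 0 0 0 1]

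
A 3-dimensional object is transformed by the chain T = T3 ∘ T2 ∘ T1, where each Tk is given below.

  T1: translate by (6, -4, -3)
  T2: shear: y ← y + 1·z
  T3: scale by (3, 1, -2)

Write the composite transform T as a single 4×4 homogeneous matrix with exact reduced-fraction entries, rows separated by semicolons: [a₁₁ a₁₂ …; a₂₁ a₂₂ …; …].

T1 = [1 0 0 6; 0 1 0 -4; 0 0 1 -3; 0 0 0 1]
T2·T1 = [1 0 0 6; 0 1 1 -7; 0 0 1 -3; 0 0 0 1]
T3·…·T1 = [3 0 0 18; 0 1 1 -7; 0 0 -2 6; 0 0 0 1]

T = [3 0 0 18; 0 1 1 -7; 0 0 -2 6; 0 0 0 1]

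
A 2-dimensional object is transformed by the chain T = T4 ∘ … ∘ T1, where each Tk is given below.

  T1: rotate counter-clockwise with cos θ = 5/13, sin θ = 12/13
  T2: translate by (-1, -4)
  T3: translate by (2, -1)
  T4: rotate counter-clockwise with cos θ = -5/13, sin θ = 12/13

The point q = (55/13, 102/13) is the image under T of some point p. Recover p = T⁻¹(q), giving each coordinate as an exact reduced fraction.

T1 = [5/13 -12/13 0; 12/13 5/13 0; 0 0 1]
T2·T1 = [5/13 -12/13 -1; 12/13 5/13 -4; 0 0 1]
T3·…·T1 = [5/13 -12/13 1; 12/13 5/13 -5; 0 0 1]
T4·…·T1 = [-1 0 55/13; 0 -1 37/13; 0 0 1]
det M = 1; M⁻¹ = [-1 0 55/13; 0 -1 37/13; 0 0 1]
M⁻¹ · (55/13, 102/13)ᵀ = (0, -5)ᵀ

p = (0, -5)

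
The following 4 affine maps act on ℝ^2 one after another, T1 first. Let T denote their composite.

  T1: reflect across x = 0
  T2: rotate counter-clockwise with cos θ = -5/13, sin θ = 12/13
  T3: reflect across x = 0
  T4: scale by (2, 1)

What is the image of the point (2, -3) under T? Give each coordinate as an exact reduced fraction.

T1 reflect across x = 0: (2, -3) → (-2, -3)
T2 rotate counter-clockwise with cos θ = -5/13, sin θ = 12/13: (-2, -3) → (46/13, -9/13)
T3 reflect across x = 0: (46/13, -9/13) → (-46/13, -9/13)
T4 scale by (2, 1): (-46/13, -9/13) → (-92/13, -9/13)

T(p) = (-92/13, -9/13)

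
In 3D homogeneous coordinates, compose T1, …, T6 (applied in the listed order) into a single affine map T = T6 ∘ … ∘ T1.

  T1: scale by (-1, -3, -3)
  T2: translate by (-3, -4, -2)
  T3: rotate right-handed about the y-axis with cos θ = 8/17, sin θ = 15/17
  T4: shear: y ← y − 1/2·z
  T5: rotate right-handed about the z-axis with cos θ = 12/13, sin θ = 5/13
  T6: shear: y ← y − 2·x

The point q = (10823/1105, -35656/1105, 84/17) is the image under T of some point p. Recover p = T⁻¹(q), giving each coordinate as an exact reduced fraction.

p = (-3/5, 3, -8/3)

T1 = [-1 0 0 0; 0 -3 0 0; 0 0 -3 0; 0 0 0 1]
T2·T1 = [-1 0 0 -3; 0 -3 0 -4; 0 0 -3 -2; 0 0 0 1]
T3·…·T1 = [-8/17 0 -45/17 -54/17; 0 -3 0 -4; 15/17 0 -24/17 29/17; 0 0 0 1]
T4·…·T1 = [-8/17 0 -45/17 -54/17; -15/34 -3 12/17 -165/34; 15/17 0 -24/17 29/17; 0 0 0 1]
T5·…·T1 = [-9/34 15/13 -600/221 -471/442; -10/17 -36/13 -81/221 -1260/221; 15/17 0 -24/17 29/17; 0 0 0 1]
T6·…·T1 = [-9/34 15/13 -600/221 -471/442; -1/17 -66/13 1119/221 -789/221; 15/17 0 -24/17 29/17; 0 0 0 1]
det M = -9; M⁻¹ = [-176/221 -40/221 15/17 -3; -19/39 -4/13 -1/6 -4/3; -110/221 -25/221 -8/51 -2/3; 0 0 0 1]
M⁻¹ · (10823/1105, -35656/1105, 84/17)ᵀ = (-3/5, 3, -8/3)ᵀ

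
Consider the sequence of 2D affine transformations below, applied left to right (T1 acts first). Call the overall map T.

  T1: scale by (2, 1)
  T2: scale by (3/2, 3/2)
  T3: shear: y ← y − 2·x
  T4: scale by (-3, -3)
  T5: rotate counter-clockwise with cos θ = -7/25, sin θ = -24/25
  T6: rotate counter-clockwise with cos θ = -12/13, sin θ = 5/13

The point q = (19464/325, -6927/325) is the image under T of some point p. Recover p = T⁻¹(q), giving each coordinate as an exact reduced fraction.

T1 = [2 0 0; 0 1 0; 0 0 1]
T2·T1 = [3 0 0; 0 3/2 0; 0 0 1]
T3·…·T1 = [3 0 0; -6 3/2 0; 0 0 1]
T4·…·T1 = [-9 0 0; 18 -9/2 0; 0 0 1]
T5·…·T1 = [99/5 -108/25 0; 18/5 63/50 0; 0 0 1]
T6·…·T1 = [-1278/65 2277/650 0; 279/65 -918/325 0; 0 0 1]
det M = 81/2; M⁻¹ = [-68/975 -253/2925 0; -62/585 -284/585 0; 0 0 1]
M⁻¹ · (19464/325, -6927/325)ᵀ = (-7/3, 4)ᵀ

p = (-7/3, 4)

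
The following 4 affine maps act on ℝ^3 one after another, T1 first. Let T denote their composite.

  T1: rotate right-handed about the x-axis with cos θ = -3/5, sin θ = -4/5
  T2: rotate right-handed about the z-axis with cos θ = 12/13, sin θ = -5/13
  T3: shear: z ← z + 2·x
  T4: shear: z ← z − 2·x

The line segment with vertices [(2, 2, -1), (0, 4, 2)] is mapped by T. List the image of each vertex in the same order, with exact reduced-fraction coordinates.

image vertices: (14/13, -34/13, -1), (-4/13, -48/65, -22/5)

T1 rotate right-handed about the x-axis with cos θ = -3/5, sin θ = -4/5: (2, 2, -1) → (2, -2, -1); (0, 4, 2) → (0, -4/5, -22/5)
T2 rotate right-handed about the z-axis with cos θ = 12/13, sin θ = -5/13: (2, -2, -1) → (14/13, -34/13, -1); (0, -4/5, -22/5) → (-4/13, -48/65, -22/5)
T3 shear: z ← z + 2·x: (14/13, -34/13, -1) → (14/13, -34/13, 15/13); (-4/13, -48/65, -22/5) → (-4/13, -48/65, -326/65)
T4 shear: z ← z − 2·x: (14/13, -34/13, 15/13) → (14/13, -34/13, -1); (-4/13, -48/65, -326/65) → (-4/13, -48/65, -22/5)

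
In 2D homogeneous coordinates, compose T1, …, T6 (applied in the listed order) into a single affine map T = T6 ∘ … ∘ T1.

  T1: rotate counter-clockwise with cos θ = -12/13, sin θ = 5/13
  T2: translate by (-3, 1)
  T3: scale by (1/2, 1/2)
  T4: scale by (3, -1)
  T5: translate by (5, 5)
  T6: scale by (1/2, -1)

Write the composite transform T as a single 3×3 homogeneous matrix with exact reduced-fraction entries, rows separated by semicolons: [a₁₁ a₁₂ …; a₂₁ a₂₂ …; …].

T = [-9/13 -15/52 1/4; 5/26 -6/13 -9/2; 0 0 1]

T1 = [-12/13 -5/13 0; 5/13 -12/13 0; 0 0 1]
T2·T1 = [-12/13 -5/13 -3; 5/13 -12/13 1; 0 0 1]
T3·…·T1 = [-6/13 -5/26 -3/2; 5/26 -6/13 1/2; 0 0 1]
T4·…·T1 = [-18/13 -15/26 -9/2; -5/26 6/13 -1/2; 0 0 1]
T5·…·T1 = [-18/13 -15/26 1/2; -5/26 6/13 9/2; 0 0 1]
T6·…·T1 = [-9/13 -15/52 1/4; 5/26 -6/13 -9/2; 0 0 1]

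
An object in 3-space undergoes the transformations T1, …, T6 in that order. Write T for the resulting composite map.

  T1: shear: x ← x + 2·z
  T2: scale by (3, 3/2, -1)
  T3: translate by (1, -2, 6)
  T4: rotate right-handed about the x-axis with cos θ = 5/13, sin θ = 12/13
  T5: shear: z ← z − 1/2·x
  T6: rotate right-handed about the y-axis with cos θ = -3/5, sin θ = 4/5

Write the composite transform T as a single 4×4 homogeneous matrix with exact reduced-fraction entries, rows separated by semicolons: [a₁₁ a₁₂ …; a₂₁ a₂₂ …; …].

T1 = [1 0 2 0; 0 1 0 0; 0 0 1 0; 0 0 0 1]
T2·T1 = [3 0 6 0; 0 3/2 0 0; 0 0 -1 0; 0 0 0 1]
T3·…·T1 = [3 0 6 1; 0 3/2 0 -2; 0 0 -1 6; 0 0 0 1]
T4·…·T1 = [3 0 6 1; 0 15/26 12/13 -82/13; 0 18/13 -5/13 6/13; 0 0 0 1]
T5·…·T1 = [3 0 6 1; 0 15/26 12/13 -82/13; -3/2 18/13 -44/13 -1/26; 0 0 0 1]
T6·…·T1 = [-3 72/65 -82/13 -41/65; 0 15/26 12/13 -82/13; -3/2 -54/65 -36/13 -101/130; 0 0 0 1]

T = [-3 72/65 -82/13 -41/65; 0 15/26 12/13 -82/13; -3/2 -54/65 -36/13 -101/130; 0 0 0 1]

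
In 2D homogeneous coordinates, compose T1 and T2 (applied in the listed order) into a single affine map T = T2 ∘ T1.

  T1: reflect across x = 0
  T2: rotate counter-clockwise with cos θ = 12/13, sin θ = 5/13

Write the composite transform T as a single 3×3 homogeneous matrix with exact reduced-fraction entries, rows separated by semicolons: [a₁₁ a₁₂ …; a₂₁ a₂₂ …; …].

T = [-12/13 -5/13 0; -5/13 12/13 0; 0 0 1]

T1 = [-1 0 0; 0 1 0; 0 0 1]
T2·T1 = [-12/13 -5/13 0; -5/13 12/13 0; 0 0 1]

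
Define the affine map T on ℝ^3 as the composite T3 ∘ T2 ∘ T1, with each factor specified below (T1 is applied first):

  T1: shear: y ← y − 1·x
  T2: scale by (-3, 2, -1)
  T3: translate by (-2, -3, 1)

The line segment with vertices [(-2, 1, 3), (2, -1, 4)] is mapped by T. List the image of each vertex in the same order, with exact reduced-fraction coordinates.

image vertices: (4, 3, -2), (-8, -9, -3)

T1 shear: y ← y − 1·x: (-2, 1, 3) → (-2, 3, 3); (2, -1, 4) → (2, -3, 4)
T2 scale by (-3, 2, -1): (-2, 3, 3) → (6, 6, -3); (2, -3, 4) → (-6, -6, -4)
T3 translate by (-2, -3, 1): (6, 6, -3) → (4, 3, -2); (-6, -6, -4) → (-8, -9, -3)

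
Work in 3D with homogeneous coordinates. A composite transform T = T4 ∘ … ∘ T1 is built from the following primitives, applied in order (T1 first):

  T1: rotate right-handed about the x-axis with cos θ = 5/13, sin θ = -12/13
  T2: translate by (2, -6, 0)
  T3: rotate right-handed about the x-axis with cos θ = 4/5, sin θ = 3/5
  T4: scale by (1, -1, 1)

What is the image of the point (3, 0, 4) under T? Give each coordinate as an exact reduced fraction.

T1 rotate right-handed about the x-axis with cos θ = 5/13, sin θ = -12/13: (3, 0, 4) → (3, 48/13, 20/13)
T2 translate by (2, -6, 0): (3, 48/13, 20/13) → (5, -30/13, 20/13)
T3 rotate right-handed about the x-axis with cos θ = 4/5, sin θ = 3/5: (5, -30/13, 20/13) → (5, -36/13, -2/13)
T4 scale by (1, -1, 1): (5, -36/13, -2/13) → (5, 36/13, -2/13)

T(p) = (5, 36/13, -2/13)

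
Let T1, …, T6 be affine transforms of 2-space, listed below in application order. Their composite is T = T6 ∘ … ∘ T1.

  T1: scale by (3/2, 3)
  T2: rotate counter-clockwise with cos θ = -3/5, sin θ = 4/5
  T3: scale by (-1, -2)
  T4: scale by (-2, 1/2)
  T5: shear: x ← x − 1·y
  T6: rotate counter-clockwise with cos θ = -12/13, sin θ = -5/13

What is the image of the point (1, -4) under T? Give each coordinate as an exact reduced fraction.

T(p) = (-1758/65, -141/65)

T1 scale by (3/2, 3): (1, -4) → (3/2, -12)
T2 rotate counter-clockwise with cos θ = -3/5, sin θ = 4/5: (3/2, -12) → (87/10, 42/5)
T3 scale by (-1, -2): (87/10, 42/5) → (-87/10, -84/5)
T4 scale by (-2, 1/2): (-87/10, -84/5) → (87/5, -42/5)
T5 shear: x ← x − 1·y: (87/5, -42/5) → (129/5, -42/5)
T6 rotate counter-clockwise with cos θ = -12/13, sin θ = -5/13: (129/5, -42/5) → (-1758/65, -141/65)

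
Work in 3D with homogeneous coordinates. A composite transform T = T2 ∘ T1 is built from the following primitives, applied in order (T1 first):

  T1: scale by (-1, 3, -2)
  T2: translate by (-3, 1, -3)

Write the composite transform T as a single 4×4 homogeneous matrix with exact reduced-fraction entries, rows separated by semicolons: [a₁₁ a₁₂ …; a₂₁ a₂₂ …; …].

T = [-1 0 0 -3; 0 3 0 1; 0 0 -2 -3; 0 0 0 1]

T1 = [-1 0 0 0; 0 3 0 0; 0 0 -2 0; 0 0 0 1]
T2·T1 = [-1 0 0 -3; 0 3 0 1; 0 0 -2 -3; 0 0 0 1]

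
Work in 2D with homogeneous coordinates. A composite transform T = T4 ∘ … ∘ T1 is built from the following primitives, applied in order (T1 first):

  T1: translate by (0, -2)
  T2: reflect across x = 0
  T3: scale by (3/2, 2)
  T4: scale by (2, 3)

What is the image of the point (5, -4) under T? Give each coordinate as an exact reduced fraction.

T1 translate by (0, -2): (5, -4) → (5, -6)
T2 reflect across x = 0: (5, -6) → (-5, -6)
T3 scale by (3/2, 2): (-5, -6) → (-15/2, -12)
T4 scale by (2, 3): (-15/2, -12) → (-15, -36)

T(p) = (-15, -36)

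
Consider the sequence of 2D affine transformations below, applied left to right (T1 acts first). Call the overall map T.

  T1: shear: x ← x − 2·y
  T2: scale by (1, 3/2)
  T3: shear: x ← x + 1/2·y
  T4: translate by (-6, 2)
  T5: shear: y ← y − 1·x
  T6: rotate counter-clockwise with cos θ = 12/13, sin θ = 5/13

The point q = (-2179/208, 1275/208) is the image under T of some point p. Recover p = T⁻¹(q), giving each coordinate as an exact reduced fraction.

p = (-1, 1/4)

T1 = [1 -2 0; 0 1 0; 0 0 1]
T2·T1 = [1 -2 0; 0 3/2 0; 0 0 1]
T3·…·T1 = [1 -5/4 0; 0 3/2 0; 0 0 1]
T4·…·T1 = [1 -5/4 -6; 0 3/2 2; 0 0 1]
T5·…·T1 = [1 -5/4 -6; -1 11/4 8; 0 0 1]
T6·…·T1 = [17/13 -115/52 -112/13; -7/13 107/52 66/13; 0 0 1]
det M = 3/2; M⁻¹ = [107/78 115/78 13/3; 14/39 34/39 -4/3; 0 0 1]
M⁻¹ · (-2179/208, 1275/208)ᵀ = (-1, 1/4)ᵀ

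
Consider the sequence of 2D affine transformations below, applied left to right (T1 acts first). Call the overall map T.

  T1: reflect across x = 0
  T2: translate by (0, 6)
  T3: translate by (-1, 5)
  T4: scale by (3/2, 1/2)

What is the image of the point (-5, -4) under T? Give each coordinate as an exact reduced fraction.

T1 reflect across x = 0: (-5, -4) → (5, -4)
T2 translate by (0, 6): (5, -4) → (5, 2)
T3 translate by (-1, 5): (5, 2) → (4, 7)
T4 scale by (3/2, 1/2): (4, 7) → (6, 7/2)

T(p) = (6, 7/2)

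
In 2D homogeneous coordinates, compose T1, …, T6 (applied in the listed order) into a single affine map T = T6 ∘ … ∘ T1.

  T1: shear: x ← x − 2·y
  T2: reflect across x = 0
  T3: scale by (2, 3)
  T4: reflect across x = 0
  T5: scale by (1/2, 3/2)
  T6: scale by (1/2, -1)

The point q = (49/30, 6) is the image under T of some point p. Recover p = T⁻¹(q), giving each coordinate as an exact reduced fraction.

T1 = [1 -2 0; 0 1 0; 0 0 1]
T2·T1 = [-1 2 0; 0 1 0; 0 0 1]
T3·…·T1 = [-2 4 0; 0 3 0; 0 0 1]
T4·…·T1 = [2 -4 0; 0 3 0; 0 0 1]
T5·…·T1 = [1 -2 0; 0 9/2 0; 0 0 1]
T6·…·T1 = [1/2 -1 0; 0 -9/2 0; 0 0 1]
det M = -9/4; M⁻¹ = [2 -4/9 0; 0 -2/9 0; 0 0 1]
M⁻¹ · (49/30, 6)ᵀ = (3/5, -4/3)ᵀ

p = (3/5, -4/3)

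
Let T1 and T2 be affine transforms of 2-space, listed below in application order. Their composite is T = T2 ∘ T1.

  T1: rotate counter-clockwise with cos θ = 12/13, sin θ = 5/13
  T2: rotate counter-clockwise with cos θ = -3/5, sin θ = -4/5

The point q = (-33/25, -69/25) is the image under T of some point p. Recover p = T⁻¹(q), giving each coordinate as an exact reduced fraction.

p = (3, -3/5)

T1 = [12/13 -5/13 0; 5/13 12/13 0; 0 0 1]
T2·T1 = [-16/65 63/65 0; -63/65 -16/65 0; 0 0 1]
det M = 1; M⁻¹ = [-16/65 -63/65 0; 63/65 -16/65 0; 0 0 1]
M⁻¹ · (-33/25, -69/25)ᵀ = (3, -3/5)ᵀ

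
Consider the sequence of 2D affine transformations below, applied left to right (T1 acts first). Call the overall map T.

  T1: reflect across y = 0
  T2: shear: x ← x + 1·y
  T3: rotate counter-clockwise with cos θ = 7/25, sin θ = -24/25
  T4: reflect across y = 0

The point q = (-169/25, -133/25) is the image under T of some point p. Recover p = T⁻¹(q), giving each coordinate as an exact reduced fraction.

T1 = [1 0 0; 0 -1 0; 0 0 1]
T2·T1 = [1 -1 0; 0 -1 0; 0 0 1]
T3·…·T1 = [7/25 -31/25 0; -24/25 17/25 0; 0 0 1]
T4·…·T1 = [7/25 -31/25 0; 24/25 -17/25 0; 0 0 1]
det M = 1; M⁻¹ = [-17/25 31/25 0; -24/25 7/25 0; 0 0 1]
M⁻¹ · (-169/25, -133/25)ᵀ = (-2, 5)ᵀ

p = (-2, 5)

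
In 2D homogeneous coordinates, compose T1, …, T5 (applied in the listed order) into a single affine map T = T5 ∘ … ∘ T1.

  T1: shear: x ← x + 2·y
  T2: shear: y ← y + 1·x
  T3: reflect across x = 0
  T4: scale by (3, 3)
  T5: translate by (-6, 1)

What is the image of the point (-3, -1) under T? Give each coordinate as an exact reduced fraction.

T(p) = (9, -17)

T1 shear: x ← x + 2·y: (-3, -1) → (-5, -1)
T2 shear: y ← y + 1·x: (-5, -1) → (-5, -6)
T3 reflect across x = 0: (-5, -6) → (5, -6)
T4 scale by (3, 3): (5, -6) → (15, -18)
T5 translate by (-6, 1): (15, -18) → (9, -17)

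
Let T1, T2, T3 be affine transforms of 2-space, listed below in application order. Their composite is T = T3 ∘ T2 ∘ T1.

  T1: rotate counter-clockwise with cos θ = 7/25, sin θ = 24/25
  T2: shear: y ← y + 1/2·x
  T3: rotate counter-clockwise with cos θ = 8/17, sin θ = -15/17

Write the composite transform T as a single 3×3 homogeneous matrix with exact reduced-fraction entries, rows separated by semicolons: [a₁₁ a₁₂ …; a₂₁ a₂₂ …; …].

T1 = [7/25 -24/25 0; 24/25 7/25 0; 0 0 1]
T2·T1 = [7/25 -24/25 0; 11/10 -1/5 0; 0 0 1]
T3·…·T1 = [937/850 -267/425 0; 23/85 64/85 0; 0 0 1]

T = [937/850 -267/425 0; 23/85 64/85 0; 0 0 1]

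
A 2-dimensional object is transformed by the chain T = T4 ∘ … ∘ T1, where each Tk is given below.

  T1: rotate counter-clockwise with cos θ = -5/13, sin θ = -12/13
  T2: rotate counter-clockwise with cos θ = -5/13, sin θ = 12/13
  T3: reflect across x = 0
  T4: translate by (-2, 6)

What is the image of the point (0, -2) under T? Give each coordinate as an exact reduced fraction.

T1 rotate counter-clockwise with cos θ = -5/13, sin θ = -12/13: (0, -2) → (-24/13, 10/13)
T2 rotate counter-clockwise with cos θ = -5/13, sin θ = 12/13: (-24/13, 10/13) → (0, -2)
T3 reflect across x = 0: (0, -2) → (0, -2)
T4 translate by (-2, 6): (0, -2) → (-2, 4)

T(p) = (-2, 4)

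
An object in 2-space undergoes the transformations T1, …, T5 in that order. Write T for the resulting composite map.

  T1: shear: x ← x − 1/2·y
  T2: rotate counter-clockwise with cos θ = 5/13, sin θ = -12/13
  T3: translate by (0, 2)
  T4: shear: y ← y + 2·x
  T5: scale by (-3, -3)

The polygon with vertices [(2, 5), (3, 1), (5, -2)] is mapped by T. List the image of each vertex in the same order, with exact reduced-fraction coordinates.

image vertices: (-345/26, -516/13), (-147/26, -150/13), (-18/13, 132/13)

T1 shear: x ← x − 1/2·y: (2, 5) → (-1/2, 5); (3, 1) → (5/2, 1); (5, -2) → (6, -2)
T2 rotate counter-clockwise with cos θ = 5/13, sin θ = -12/13: (-1/2, 5) → (115/26, 31/13); (5/2, 1) → (49/26, -25/13); (6, -2) → (6/13, -82/13)
T3 translate by (0, 2): (115/26, 31/13) → (115/26, 57/13); (49/26, -25/13) → (49/26, 1/13); (6/13, -82/13) → (6/13, -56/13)
T4 shear: y ← y + 2·x: (115/26, 57/13) → (115/26, 172/13); (49/26, 1/13) → (49/26, 50/13); (6/13, -56/13) → (6/13, -44/13)
T5 scale by (-3, -3): (115/26, 172/13) → (-345/26, -516/13); (49/26, 50/13) → (-147/26, -150/13); (6/13, -44/13) → (-18/13, 132/13)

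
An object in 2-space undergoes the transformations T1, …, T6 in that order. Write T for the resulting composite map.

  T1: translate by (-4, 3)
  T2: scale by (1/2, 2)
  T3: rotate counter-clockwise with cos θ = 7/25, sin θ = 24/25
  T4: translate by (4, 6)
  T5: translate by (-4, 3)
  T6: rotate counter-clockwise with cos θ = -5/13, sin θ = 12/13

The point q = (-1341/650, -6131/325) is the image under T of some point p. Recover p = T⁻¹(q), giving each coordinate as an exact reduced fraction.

T1 = [1 0 -4; 0 1 3; 0 0 1]
T2·T1 = [1/2 0 -2; 0 2 6; 0 0 1]
T3·…·T1 = [7/50 -48/25 -158/25; 12/25 14/25 -6/25; 0 0 1]
T4·…·T1 = [7/50 -48/25 -58/25; 12/25 14/25 144/25; 0 0 1]
T5·…·T1 = [7/50 -48/25 -158/25; 12/25 14/25 219/25; 0 0 1]
T6·…·T1 = [-323/650 72/325 -1838/325; -18/325 -646/325 -2991/325; 0 0 1]
det M = 1; M⁻¹ = [-646/325 -72/325 -332/25; 18/325 -323/650 -213/50; 0 0 1]
M⁻¹ · (-1341/650, -6131/325)ᵀ = (-5, 5)ᵀ

p = (-5, 5)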